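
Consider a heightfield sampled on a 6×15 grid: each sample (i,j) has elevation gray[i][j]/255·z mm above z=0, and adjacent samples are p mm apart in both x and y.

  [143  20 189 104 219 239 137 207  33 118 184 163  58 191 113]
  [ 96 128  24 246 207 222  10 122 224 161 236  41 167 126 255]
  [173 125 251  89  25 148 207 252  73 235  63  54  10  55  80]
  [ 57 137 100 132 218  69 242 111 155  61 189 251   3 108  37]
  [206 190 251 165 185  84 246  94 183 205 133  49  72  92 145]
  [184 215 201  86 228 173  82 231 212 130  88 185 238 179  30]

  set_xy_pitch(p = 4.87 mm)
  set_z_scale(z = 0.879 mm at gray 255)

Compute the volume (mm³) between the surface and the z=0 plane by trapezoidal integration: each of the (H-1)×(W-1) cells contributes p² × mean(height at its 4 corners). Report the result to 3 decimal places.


811.240

height_mm = gray/255 × 0.879; cell vol = 4.87² × mean(4 corners)
unit = 4.87² × 0.879 / (4×255) = 0.0204384 mm³ per gray-sum
row 0: Σ corner-gray over 14 cells = 8159  → 166.7568
row 1: Σ corner-gray over 14 cells = 7606  → 155.4544
row 2: Σ corner-gray over 14 cells = 7073  → 144.5607
row 3: Σ corner-gray over 14 cells = 7895  → 161.3611
row 4: Σ corner-gray over 14 cells = 8959  → 183.1075
Σ rows: total corner-gray = 39692  → 811.2405 mm³


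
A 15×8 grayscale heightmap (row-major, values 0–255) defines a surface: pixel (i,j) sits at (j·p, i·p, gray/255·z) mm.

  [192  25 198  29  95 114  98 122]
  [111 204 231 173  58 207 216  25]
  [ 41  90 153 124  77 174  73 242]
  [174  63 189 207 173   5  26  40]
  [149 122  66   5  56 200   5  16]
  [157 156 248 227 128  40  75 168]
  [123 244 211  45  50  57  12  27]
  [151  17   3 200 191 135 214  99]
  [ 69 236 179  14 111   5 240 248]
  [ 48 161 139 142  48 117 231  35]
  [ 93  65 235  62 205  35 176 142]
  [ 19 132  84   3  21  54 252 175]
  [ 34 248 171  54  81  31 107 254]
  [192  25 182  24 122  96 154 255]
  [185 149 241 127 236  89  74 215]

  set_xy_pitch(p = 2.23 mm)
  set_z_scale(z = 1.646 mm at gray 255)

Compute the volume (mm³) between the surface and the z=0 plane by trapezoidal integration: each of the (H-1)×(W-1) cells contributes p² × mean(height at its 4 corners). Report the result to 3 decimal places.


380.428

height_mm = gray/255 × 1.646; cell vol = 2.23² × mean(4 corners)
unit = 2.23² × 1.646 / (4×255) = 0.0080249 mm³ per gray-sum
row 0: Σ corner-gray over 7 cells = 3746  → 30.0613
row 1: Σ corner-gray over 7 cells = 3979  → 31.9311
row 2: Σ corner-gray over 7 cells = 3205  → 25.7198
row 3: Σ corner-gray over 7 cells = 2613  → 20.9691
row 4: Σ corner-gray over 7 cells = 3146  → 25.2463
row 5: Σ corner-gray over 7 cells = 3461  → 27.7742
row 6: Σ corner-gray over 7 cells = 3158  → 25.3426
row 7: Σ corner-gray over 7 cells = 3657  → 29.3470
row 8: Σ corner-gray over 7 cells = 3646  → 29.2588
row 9: Σ corner-gray over 7 cells = 3550  → 28.4884
row 10: Σ corner-gray over 7 cells = 3077  → 24.6926
row 11: Σ corner-gray over 7 cells = 2958  → 23.7376
row 12: Σ corner-gray over 7 cells = 3325  → 26.6828
row 13: Σ corner-gray over 7 cells = 3885  → 31.1767
Σ rows: total corner-gray = 47406  → 380.4282 mm³


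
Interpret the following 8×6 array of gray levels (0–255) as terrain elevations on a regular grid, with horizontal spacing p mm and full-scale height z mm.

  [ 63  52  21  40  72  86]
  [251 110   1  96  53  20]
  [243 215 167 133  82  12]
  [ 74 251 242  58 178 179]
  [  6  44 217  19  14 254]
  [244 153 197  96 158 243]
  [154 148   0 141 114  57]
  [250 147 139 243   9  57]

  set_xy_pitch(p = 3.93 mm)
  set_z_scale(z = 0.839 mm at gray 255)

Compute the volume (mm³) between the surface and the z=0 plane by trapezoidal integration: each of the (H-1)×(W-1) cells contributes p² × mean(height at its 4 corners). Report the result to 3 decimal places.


height_mm = gray/255 × 0.839; cell vol = 3.93² × mean(4 corners)
unit = 3.93² × 0.839 / (4×255) = 0.0127042 mm³ per gray-sum
row 0: Σ corner-gray over 5 cells = 1310  → 16.6425
row 1: Σ corner-gray over 5 cells = 2240  → 28.4574
row 2: Σ corner-gray over 5 cells = 3160  → 40.1452
row 3: Σ corner-gray over 5 cells = 2559  → 32.5100
row 4: Σ corner-gray over 5 cells = 2543  → 32.3067
row 5: Σ corner-gray over 5 cells = 2712  → 34.4538
row 6: Σ corner-gray over 5 cells = 2400  → 30.4900
Σ rows: total corner-gray = 16924  → 215.0057 mm³

215.006


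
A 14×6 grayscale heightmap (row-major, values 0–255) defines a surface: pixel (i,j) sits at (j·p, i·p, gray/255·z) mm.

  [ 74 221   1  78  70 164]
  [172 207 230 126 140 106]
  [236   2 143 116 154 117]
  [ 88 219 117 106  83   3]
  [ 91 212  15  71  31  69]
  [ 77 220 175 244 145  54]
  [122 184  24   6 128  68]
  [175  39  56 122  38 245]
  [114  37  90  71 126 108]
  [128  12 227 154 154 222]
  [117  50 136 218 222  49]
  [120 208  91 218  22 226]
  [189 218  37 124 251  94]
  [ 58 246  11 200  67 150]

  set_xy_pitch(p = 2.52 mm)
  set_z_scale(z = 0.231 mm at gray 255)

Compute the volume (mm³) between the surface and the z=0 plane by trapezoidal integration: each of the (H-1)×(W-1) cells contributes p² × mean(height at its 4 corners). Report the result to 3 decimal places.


46.439

height_mm = gray/255 × 0.231; cell vol = 2.52² × mean(4 corners)
unit = 2.52² × 0.231 / (4×255) = 0.00143818 mm³ per gray-sum
row 0: Σ corner-gray over 5 cells = 2662  → 3.8284
row 1: Σ corner-gray over 5 cells = 2867  → 4.1233
row 2: Σ corner-gray over 5 cells = 2324  → 3.3423
row 3: Σ corner-gray over 5 cells = 1959  → 2.8174
row 4: Σ corner-gray over 5 cells = 2517  → 3.6199
row 5: Σ corner-gray over 5 cells = 2573  → 3.7004
row 6: Σ corner-gray over 5 cells = 1804  → 2.5945
row 7: Σ corner-gray over 5 cells = 1800  → 2.5887
row 8: Σ corner-gray over 5 cells = 2314  → 3.3279
row 9: Σ corner-gray over 5 cells = 2862  → 4.1161
row 10: Σ corner-gray over 5 cells = 2842  → 4.0873
row 11: Σ corner-gray over 5 cells = 2967  → 4.2671
row 12: Σ corner-gray over 5 cells = 2799  → 4.0255
Σ rows: total corner-gray = 32290  → 46.4388 mm³


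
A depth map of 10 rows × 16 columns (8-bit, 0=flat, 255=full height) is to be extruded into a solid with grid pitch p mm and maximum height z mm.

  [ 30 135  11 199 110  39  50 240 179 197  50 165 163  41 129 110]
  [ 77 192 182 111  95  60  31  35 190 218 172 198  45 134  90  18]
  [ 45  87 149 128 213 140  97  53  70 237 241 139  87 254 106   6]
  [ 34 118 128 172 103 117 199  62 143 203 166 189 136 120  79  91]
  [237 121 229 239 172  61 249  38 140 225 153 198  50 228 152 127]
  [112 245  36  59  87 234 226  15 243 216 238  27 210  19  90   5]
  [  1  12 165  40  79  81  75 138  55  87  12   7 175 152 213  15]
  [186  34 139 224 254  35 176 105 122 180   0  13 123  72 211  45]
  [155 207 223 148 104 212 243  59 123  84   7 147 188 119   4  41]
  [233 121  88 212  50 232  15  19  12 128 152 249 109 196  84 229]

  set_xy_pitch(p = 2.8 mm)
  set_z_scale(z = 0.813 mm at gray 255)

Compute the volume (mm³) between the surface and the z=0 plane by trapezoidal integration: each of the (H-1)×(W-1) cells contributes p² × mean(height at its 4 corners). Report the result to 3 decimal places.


429.215

height_mm = gray/255 × 0.813; cell vol = 2.8² × mean(4 corners)
unit = 2.8² × 0.813 / (4×255) = 0.00624894 mm³ per gray-sum
row 0: Σ corner-gray over 15 cells = 7157  → 44.7237
row 1: Σ corner-gray over 15 cells = 7654  → 47.8294
row 2: Σ corner-gray over 15 cells = 8048  → 50.2915
row 3: Σ corner-gray over 15 cells = 8869  → 55.4219
row 4: Σ corner-gray over 15 cells = 8881  → 55.4968
row 5: Σ corner-gray over 15 cells = 6605  → 41.2743
row 6: Σ corner-gray over 15 cells = 6205  → 38.7747
row 7: Σ corner-gray over 15 cells = 7539  → 47.1108
row 8: Σ corner-gray over 15 cells = 7728  → 48.2918
Σ rows: total corner-gray = 68686  → 429.2148 mm³


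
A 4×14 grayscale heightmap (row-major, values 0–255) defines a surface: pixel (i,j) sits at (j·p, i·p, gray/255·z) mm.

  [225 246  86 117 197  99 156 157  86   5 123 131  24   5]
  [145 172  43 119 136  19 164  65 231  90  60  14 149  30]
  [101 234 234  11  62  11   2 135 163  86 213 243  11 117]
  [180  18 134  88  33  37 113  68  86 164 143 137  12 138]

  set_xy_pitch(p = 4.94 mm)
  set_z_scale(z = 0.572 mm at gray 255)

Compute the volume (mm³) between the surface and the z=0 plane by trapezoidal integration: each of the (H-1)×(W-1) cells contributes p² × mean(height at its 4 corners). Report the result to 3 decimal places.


231.580

height_mm = gray/255 × 0.572; cell vol = 4.94² × mean(4 corners)
unit = 4.94² × 0.572 / (4×255) = 0.0136852 mm³ per gray-sum
row 0: Σ corner-gray over 13 cells = 5783  → 79.1413
row 1: Σ corner-gray over 13 cells = 5727  → 78.3749
row 2: Σ corner-gray over 13 cells = 5412  → 74.0641
Σ rows: total corner-gray = 16922  → 231.5802 mm³


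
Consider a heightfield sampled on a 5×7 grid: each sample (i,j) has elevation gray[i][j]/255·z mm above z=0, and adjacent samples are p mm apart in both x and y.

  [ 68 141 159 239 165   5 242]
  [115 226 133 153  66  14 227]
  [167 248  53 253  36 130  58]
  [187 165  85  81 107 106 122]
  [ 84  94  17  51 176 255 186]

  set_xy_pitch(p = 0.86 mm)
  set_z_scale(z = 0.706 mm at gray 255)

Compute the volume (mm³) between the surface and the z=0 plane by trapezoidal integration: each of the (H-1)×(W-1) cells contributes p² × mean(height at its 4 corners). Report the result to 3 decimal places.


6.327

height_mm = gray/255 × 0.706; cell vol = 0.86² × mean(4 corners)
unit = 0.86² × 0.706 / (4×255) = 0.000511919 mm³ per gray-sum
row 0: Σ corner-gray over 6 cells = 3254  → 1.6658
row 1: Σ corner-gray over 6 cells = 3191  → 1.6335
row 2: Σ corner-gray over 6 cells = 3062  → 1.5675
row 3: Σ corner-gray over 6 cells = 2853  → 1.4605
Σ rows: total corner-gray = 12360  → 6.3273 mm³


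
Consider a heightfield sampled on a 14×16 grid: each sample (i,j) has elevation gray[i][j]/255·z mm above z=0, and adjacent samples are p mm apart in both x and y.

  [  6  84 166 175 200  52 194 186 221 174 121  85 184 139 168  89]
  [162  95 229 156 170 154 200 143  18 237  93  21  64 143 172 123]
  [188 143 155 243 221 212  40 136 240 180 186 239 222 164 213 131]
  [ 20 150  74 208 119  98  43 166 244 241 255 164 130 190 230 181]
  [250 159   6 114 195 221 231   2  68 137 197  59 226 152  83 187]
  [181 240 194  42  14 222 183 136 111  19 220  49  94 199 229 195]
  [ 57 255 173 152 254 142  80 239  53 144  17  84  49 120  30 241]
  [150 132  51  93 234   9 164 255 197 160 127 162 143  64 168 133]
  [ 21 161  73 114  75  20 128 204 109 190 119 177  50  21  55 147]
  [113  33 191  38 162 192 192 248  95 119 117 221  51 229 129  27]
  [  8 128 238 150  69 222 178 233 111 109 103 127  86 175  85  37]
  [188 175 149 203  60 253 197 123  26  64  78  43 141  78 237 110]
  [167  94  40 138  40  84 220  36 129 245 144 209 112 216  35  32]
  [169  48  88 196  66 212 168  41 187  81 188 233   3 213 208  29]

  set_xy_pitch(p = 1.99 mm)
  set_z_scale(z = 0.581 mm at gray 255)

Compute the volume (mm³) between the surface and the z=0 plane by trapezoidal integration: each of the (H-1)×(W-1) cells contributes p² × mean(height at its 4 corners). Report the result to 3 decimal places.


244.412

height_mm = gray/255 × 0.581; cell vol = 1.99² × mean(4 corners)
unit = 1.99² × 0.581 / (4×255) = 0.0022557 mm³ per gray-sum
row 0: Σ corner-gray over 15 cells = 8468  → 19.1013
row 1: Σ corner-gray over 15 cells = 9582  → 21.6142
row 2: Σ corner-gray over 15 cells = 10332  → 23.3059
row 3: Σ corner-gray over 15 cells = 8962  → 20.2156
row 4: Σ corner-gray over 15 cells = 8417  → 18.9863
row 5: Σ corner-gray over 15 cells = 8162  → 18.4111
row 6: Σ corner-gray over 15 cells = 8083  → 18.2329
row 7: Σ corner-gray over 15 cells = 7361  → 16.6042
row 8: Σ corner-gray over 15 cells = 7334  → 16.5433
row 9: Σ corner-gray over 15 cells = 8247  → 18.6028
row 10: Σ corner-gray over 15 cells = 8025  → 18.1020
row 11: Σ corner-gray over 15 cells = 7635  → 17.2223
row 12: Σ corner-gray over 15 cells = 7745  → 17.4704
Σ rows: total corner-gray = 108353  → 244.4123 mm³


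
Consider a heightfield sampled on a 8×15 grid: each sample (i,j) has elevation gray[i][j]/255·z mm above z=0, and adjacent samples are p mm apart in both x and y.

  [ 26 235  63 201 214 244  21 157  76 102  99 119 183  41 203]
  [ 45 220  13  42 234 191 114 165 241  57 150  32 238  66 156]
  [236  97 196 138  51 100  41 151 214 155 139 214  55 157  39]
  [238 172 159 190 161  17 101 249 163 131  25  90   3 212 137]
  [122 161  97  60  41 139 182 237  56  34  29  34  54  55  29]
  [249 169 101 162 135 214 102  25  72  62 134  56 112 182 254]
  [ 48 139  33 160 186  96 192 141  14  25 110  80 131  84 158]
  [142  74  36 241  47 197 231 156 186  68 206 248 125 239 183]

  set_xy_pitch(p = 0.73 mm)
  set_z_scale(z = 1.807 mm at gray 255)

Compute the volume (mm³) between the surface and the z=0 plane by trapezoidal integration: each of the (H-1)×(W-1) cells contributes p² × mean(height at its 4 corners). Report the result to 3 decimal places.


45.838

height_mm = gray/255 × 1.807; cell vol = 0.73² × mean(4 corners)
unit = 0.73² × 1.807 / (4×255) = 0.000944069 mm³ per gray-sum
row 0: Σ corner-gray over 14 cells = 7466  → 7.0484
row 1: Σ corner-gray over 14 cells = 7418  → 7.0031
row 2: Σ corner-gray over 14 cells = 7412  → 6.9974
row 3: Σ corner-gray over 14 cells = 6230  → 5.8815
row 4: Σ corner-gray over 14 cells = 6064  → 5.7248
row 5: Σ corner-gray over 14 cells = 6543  → 6.1770
row 6: Σ corner-gray over 14 cells = 7421  → 7.0059
Σ rows: total corner-gray = 48554  → 45.8383 mm³


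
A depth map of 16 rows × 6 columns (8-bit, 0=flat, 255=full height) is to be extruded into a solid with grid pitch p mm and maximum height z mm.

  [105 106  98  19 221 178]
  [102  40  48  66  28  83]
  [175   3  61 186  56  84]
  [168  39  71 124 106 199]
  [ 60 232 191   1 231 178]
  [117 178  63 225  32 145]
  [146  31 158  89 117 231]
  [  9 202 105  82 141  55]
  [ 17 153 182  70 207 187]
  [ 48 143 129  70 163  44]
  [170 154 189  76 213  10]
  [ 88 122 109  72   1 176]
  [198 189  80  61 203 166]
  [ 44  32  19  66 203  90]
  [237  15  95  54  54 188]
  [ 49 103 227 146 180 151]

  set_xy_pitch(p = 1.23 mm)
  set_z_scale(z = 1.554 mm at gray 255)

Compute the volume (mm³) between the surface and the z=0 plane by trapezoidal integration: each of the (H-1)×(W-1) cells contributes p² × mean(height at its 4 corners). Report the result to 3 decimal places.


height_mm = gray/255 × 1.554; cell vol = 1.23² × mean(4 corners)
unit = 1.23² × 1.554 / (4×255) = 0.00230495 mm³ per gray-sum
row 0: Σ corner-gray over 5 cells = 1720  → 3.9645
row 1: Σ corner-gray over 5 cells = 1420  → 3.2730
row 2: Σ corner-gray over 5 cells = 1918  → 4.4209
row 3: Σ corner-gray over 5 cells = 2595  → 5.9813
row 4: Σ corner-gray over 5 cells = 2806  → 6.4677
row 5: Σ corner-gray over 5 cells = 2425  → 5.5895
row 6: Σ corner-gray over 5 cells = 2291  → 5.2806
row 7: Σ corner-gray over 5 cells = 2552  → 5.8822
row 8: Σ corner-gray over 5 cells = 2530  → 5.8315
row 9: Σ corner-gray over 5 cells = 2546  → 5.8684
row 10: Σ corner-gray over 5 cells = 2316  → 5.3383
row 11: Σ corner-gray over 5 cells = 2302  → 5.3060
row 12: Σ corner-gray over 5 cells = 2204  → 5.0801
row 13: Σ corner-gray over 5 cells = 1635  → 3.7686
row 14: Σ corner-gray over 5 cells = 2373  → 5.4696
Σ rows: total corner-gray = 33633  → 77.5223 mm³

77.522


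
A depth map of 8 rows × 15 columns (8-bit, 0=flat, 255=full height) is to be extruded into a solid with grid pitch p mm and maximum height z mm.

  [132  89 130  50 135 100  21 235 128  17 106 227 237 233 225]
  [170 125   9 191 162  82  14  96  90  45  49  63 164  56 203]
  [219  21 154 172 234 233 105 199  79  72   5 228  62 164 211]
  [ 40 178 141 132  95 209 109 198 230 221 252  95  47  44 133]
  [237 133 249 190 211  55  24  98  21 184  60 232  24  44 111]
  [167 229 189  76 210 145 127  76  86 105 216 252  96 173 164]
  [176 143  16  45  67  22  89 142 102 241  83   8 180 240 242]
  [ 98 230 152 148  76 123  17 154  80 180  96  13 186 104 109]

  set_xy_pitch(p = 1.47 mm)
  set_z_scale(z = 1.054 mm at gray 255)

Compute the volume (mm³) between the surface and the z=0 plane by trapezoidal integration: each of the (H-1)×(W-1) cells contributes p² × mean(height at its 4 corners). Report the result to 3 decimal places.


height_mm = gray/255 × 1.054; cell vol = 1.47² × mean(4 corners)
unit = 1.47² × 1.054 / (4×255) = 0.00223293 mm³ per gray-sum
row 0: Σ corner-gray over 14 cells = 6438  → 14.3756
row 1: Σ corner-gray over 14 cells = 6551  → 14.6279
row 2: Σ corner-gray over 14 cells = 7961  → 17.7764
row 3: Σ corner-gray over 14 cells = 7473  → 16.6867
row 4: Σ corner-gray over 14 cells = 7689  → 17.1690
row 5: Σ corner-gray over 14 cells = 7465  → 16.6688
row 6: Σ corner-gray over 14 cells = 6499  → 14.5118
Σ rows: total corner-gray = 50076  → 111.8162 mm³

111.816


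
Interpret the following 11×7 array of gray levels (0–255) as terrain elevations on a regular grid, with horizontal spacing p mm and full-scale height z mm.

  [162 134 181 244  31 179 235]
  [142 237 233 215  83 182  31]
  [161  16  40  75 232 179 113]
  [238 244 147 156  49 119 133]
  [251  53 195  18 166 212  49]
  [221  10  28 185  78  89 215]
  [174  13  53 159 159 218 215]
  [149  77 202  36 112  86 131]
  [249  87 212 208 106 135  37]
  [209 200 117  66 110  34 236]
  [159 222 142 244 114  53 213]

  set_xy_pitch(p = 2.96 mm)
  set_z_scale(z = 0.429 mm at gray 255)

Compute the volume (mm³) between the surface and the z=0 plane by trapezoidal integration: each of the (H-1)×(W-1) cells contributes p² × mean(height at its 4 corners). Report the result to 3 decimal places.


height_mm = gray/255 × 0.429; cell vol = 2.96² × mean(4 corners)
unit = 2.96² × 0.429 / (4×255) = 0.00368503 mm³ per gray-sum
row 0: Σ corner-gray over 6 cells = 4008  → 14.7696
row 1: Σ corner-gray over 6 cells = 3431  → 12.6433
row 2: Σ corner-gray over 6 cells = 3159  → 11.6410
row 3: Σ corner-gray over 6 cells = 3389  → 12.4886
row 4: Σ corner-gray over 6 cells = 2804  → 10.3328
row 5: Σ corner-gray over 6 cells = 2809  → 10.3512
row 6: Σ corner-gray over 6 cells = 2899  → 10.6829
row 7: Σ corner-gray over 6 cells = 3088  → 11.3794
row 8: Σ corner-gray over 6 cells = 3281  → 12.0906
row 9: Σ corner-gray over 6 cells = 3421  → 12.6065
Σ rows: total corner-gray = 32289  → 118.9858 mm³

118.986


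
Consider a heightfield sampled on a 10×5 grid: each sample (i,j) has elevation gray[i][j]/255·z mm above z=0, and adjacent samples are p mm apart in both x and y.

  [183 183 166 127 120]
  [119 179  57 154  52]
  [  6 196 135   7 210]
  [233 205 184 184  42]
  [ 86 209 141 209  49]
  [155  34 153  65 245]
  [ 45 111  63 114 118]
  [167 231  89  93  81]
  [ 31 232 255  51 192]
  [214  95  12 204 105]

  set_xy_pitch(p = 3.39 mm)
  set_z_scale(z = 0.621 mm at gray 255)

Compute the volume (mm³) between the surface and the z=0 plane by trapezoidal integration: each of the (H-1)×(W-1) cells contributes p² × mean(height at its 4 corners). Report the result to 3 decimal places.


height_mm = gray/255 × 0.621; cell vol = 3.39² × mean(4 corners)
unit = 3.39² × 0.621 / (4×255) = 0.00699666 mm³ per gray-sum
row 0: Σ corner-gray over 4 cells = 2206  → 15.4346
row 1: Σ corner-gray over 4 cells = 1843  → 12.8948
row 2: Σ corner-gray over 4 cells = 2313  → 16.1833
row 3: Σ corner-gray over 4 cells = 2674  → 18.7091
row 4: Σ corner-gray over 4 cells = 2157  → 15.0918
row 5: Σ corner-gray over 4 cells = 1643  → 11.4955
row 6: Σ corner-gray over 4 cells = 1813  → 12.6849
row 7: Σ corner-gray over 4 cells = 2373  → 16.6031
row 8: Σ corner-gray over 4 cells = 2240  → 15.6725
Σ rows: total corner-gray = 19262  → 134.7697 mm³

134.770


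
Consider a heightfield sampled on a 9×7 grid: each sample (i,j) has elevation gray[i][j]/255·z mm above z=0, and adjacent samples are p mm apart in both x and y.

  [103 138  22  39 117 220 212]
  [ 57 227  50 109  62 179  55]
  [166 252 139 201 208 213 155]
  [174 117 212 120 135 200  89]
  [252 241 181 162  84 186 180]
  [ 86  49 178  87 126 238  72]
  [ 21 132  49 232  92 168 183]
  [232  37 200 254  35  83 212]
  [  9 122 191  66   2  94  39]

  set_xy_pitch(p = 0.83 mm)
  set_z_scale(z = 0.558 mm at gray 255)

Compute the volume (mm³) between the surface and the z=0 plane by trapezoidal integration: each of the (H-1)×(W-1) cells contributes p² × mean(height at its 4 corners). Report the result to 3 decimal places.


10.253

height_mm = gray/255 × 0.558; cell vol = 0.83² × mean(4 corners)
unit = 0.83² × 0.558 / (4×255) = 0.000376869 mm³ per gray-sum
row 0: Σ corner-gray over 6 cells = 2753  → 1.0375
row 1: Σ corner-gray over 6 cells = 3713  → 1.3993
row 2: Σ corner-gray over 6 cells = 4178  → 1.5746
row 3: Σ corner-gray over 6 cells = 3971  → 1.4965
row 4: Σ corner-gray over 6 cells = 3654  → 1.3771
row 5: Σ corner-gray over 6 cells = 3064  → 1.1547
row 6: Σ corner-gray over 6 cells = 3212  → 1.2105
row 7: Σ corner-gray over 6 cells = 2660  → 1.0025
Σ rows: total corner-gray = 27205  → 10.2527 mm³


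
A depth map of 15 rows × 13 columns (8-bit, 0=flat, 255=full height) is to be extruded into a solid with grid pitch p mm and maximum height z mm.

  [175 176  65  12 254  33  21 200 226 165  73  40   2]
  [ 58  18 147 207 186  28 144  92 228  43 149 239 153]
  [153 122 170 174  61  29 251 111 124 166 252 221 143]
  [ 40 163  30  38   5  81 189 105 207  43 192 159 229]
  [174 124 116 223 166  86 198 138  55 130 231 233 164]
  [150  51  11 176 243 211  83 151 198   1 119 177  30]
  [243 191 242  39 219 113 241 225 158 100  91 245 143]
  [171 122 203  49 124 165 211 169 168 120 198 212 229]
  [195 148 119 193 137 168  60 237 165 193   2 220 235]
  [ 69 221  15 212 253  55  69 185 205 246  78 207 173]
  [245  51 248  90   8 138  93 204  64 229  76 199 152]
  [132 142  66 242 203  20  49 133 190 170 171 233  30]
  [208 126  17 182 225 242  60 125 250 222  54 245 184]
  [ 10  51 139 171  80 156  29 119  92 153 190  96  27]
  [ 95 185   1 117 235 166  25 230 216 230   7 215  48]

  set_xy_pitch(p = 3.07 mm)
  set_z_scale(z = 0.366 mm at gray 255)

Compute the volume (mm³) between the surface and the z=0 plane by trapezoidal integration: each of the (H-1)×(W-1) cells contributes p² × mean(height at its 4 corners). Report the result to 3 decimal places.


height_mm = gray/255 × 0.366; cell vol = 3.07² × mean(4 corners)
unit = 3.07² × 0.366 / (4×255) = 0.00338188 mm³ per gray-sum
row 0: Σ corner-gray over 12 cells = 5880  → 19.8854
row 1: Σ corner-gray over 12 cells = 6831  → 23.1016
row 2: Σ corner-gray over 12 cells = 6351  → 21.4783
row 3: Σ corner-gray over 12 cells = 6431  → 21.7488
row 4: Σ corner-gray over 12 cells = 6760  → 22.8615
row 5: Σ corner-gray over 12 cells = 7136  → 24.1331
row 6: Σ corner-gray over 12 cells = 7996  → 27.0415
row 7: Σ corner-gray over 12 cells = 7596  → 25.6887
row 8: Σ corner-gray over 12 cells = 7448  → 25.1882
row 9: Σ corner-gray over 12 cells = 6931  → 23.4398
row 10: Σ corner-gray over 12 cells = 6597  → 22.3102
row 11: Σ corner-gray over 12 cells = 7288  → 24.6471
row 12: Σ corner-gray over 12 cells = 6477  → 21.9044
row 13: Σ corner-gray over 12 cells = 5986  → 20.2439
Σ rows: total corner-gray = 95708  → 323.6726 mm³

323.673


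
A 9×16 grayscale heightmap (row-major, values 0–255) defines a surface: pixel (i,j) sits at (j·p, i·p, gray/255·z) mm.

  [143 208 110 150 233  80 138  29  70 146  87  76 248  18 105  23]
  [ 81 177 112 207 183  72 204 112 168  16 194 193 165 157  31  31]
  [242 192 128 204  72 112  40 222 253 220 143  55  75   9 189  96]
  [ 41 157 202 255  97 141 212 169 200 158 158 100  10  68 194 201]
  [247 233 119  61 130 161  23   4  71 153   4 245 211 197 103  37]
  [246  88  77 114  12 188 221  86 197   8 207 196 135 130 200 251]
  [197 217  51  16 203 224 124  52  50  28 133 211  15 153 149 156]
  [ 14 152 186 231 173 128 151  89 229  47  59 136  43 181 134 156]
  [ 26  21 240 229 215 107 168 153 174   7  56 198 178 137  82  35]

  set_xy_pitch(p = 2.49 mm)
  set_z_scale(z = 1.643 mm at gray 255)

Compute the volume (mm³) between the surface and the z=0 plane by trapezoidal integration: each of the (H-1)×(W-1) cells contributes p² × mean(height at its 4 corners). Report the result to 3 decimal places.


height_mm = gray/255 × 1.643; cell vol = 2.49² × mean(4 corners)
unit = 2.49² × 1.643 / (4×255) = 0.00998702 mm³ per gray-sum
row 0: Σ corner-gray over 15 cells = 7656  → 76.4607
row 1: Σ corner-gray over 15 cells = 8260  → 82.4928
row 2: Σ corner-gray over 15 cells = 8650  → 86.3878
row 3: Σ corner-gray over 15 cells = 8198  → 81.8736
row 4: Σ corner-gray over 15 cells = 7929  → 79.1871
row 5: Σ corner-gray over 15 cells = 7820  → 78.0985
row 6: Σ corner-gray over 15 cells = 7653  → 76.4307
row 7: Σ corner-gray over 15 cells = 8039  → 80.2857
Σ rows: total corner-gray = 64205  → 641.2169 mm³

641.217


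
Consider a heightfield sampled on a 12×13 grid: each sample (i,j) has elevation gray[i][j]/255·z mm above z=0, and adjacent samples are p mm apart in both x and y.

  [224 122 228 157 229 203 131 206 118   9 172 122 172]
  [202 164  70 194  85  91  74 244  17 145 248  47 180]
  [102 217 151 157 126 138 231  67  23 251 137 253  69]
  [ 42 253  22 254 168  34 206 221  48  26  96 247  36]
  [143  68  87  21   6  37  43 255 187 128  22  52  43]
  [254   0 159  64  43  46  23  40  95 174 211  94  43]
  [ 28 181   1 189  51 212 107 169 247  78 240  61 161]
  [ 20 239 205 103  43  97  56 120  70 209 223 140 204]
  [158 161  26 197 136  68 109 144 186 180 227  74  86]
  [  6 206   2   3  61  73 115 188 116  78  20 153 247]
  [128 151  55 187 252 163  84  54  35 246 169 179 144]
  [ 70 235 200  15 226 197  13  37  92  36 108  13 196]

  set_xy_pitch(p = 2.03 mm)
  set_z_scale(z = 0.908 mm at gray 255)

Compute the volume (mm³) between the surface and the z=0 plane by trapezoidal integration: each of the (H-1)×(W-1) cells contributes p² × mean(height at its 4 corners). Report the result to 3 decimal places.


height_mm = gray/255 × 0.908; cell vol = 2.03² × mean(4 corners)
unit = 2.03² × 0.908 / (4×255) = 0.00366841 mm³ per gray-sum
row 0: Σ corner-gray over 12 cells = 6930  → 25.4221
row 1: Σ corner-gray over 12 cells = 6813  → 24.9929
row 2: Σ corner-gray over 12 cells = 6901  → 25.3157
row 3: Σ corner-gray over 12 cells = 5226  → 19.1711
row 4: Σ corner-gray over 12 cells = 4193  → 15.3816
row 5: Σ corner-gray over 12 cells = 5456  → 20.0148
row 6: Σ corner-gray over 12 cells = 6495  → 23.8263
row 7: Σ corner-gray over 12 cells = 6494  → 23.8226
row 8: Σ corner-gray over 12 cells = 5543  → 20.3340
row 9: Σ corner-gray over 12 cells = 5705  → 20.9283
row 10: Σ corner-gray over 12 cells = 6032  → 22.1278
Σ rows: total corner-gray = 65788  → 241.3373 mm³

241.337


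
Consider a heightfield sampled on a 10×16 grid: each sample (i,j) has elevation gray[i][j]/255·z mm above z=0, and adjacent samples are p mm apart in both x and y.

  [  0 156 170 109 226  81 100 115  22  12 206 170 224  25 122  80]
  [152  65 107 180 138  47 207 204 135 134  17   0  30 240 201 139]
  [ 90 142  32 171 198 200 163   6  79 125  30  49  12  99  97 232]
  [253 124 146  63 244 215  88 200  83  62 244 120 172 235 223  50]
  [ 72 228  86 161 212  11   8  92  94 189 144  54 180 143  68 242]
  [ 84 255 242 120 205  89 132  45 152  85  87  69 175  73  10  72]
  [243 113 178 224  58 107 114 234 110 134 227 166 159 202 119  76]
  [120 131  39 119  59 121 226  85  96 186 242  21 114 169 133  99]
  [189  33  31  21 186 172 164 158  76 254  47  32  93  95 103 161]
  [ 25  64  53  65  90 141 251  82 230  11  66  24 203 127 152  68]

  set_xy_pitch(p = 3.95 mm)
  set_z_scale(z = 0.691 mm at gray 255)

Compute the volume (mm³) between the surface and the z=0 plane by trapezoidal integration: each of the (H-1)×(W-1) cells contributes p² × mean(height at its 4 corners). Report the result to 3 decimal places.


height_mm = gray/255 × 0.691; cell vol = 3.95² × mean(4 corners)
unit = 3.95² × 0.691 / (4×255) = 0.0105699 mm³ per gray-sum
row 0: Σ corner-gray over 15 cells = 7257  → 76.7060
row 1: Σ corner-gray over 15 cells = 6829  → 72.1820
row 2: Σ corner-gray over 15 cells = 7869  → 83.1748
row 3: Σ corner-gray over 15 cells = 8395  → 88.7346
row 4: Σ corner-gray over 15 cells = 7288  → 77.0336
row 5: Σ corner-gray over 15 cells = 8243  → 87.1279
row 6: Σ corner-gray over 15 cells = 8310  → 87.8361
row 7: Σ corner-gray over 15 cells = 6981  → 73.7887
row 8: Σ corner-gray over 15 cells = 6491  → 68.6094
Σ rows: total corner-gray = 67663  → 715.1931 mm³

715.193


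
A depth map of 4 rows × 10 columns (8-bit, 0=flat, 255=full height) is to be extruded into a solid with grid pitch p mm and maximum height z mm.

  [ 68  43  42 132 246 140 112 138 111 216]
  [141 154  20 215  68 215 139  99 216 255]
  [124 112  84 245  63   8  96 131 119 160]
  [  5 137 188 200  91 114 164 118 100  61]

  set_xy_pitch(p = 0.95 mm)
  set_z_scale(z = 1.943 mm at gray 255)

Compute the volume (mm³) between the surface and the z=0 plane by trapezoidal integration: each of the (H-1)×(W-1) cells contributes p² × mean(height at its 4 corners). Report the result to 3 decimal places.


height_mm = gray/255 × 1.943; cell vol = 0.95² × mean(4 corners)
unit = 0.95² × 1.943 / (4×255) = 0.00171917 mm³ per gray-sum
row 0: Σ corner-gray over 9 cells = 4860  → 8.3552
row 1: Σ corner-gray over 9 cells = 4648  → 7.9907
row 2: Σ corner-gray over 9 cells = 4290  → 7.3753
Σ rows: total corner-gray = 13798  → 23.7212 mm³

23.721


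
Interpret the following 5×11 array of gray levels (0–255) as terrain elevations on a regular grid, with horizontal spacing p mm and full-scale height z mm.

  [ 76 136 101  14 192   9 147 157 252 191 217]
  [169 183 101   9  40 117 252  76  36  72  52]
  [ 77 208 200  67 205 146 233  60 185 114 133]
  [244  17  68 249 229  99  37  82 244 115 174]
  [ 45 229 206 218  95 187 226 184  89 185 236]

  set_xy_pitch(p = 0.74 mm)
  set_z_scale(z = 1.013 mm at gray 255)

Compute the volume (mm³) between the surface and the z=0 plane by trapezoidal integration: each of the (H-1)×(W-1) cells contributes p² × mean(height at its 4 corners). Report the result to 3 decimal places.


11.793

height_mm = gray/255 × 1.013; cell vol = 0.74² × mean(4 corners)
unit = 0.74² × 1.013 / (4×255) = 0.000543842 mm³ per gray-sum
row 0: Σ corner-gray over 10 cells = 4684  → 2.5474
row 1: Σ corner-gray over 10 cells = 5039  → 2.7404
row 2: Σ corner-gray over 10 cells = 5744  → 3.1238
row 3: Σ corner-gray over 10 cells = 6217  → 3.3811
Σ rows: total corner-gray = 21684  → 11.7927 mm³


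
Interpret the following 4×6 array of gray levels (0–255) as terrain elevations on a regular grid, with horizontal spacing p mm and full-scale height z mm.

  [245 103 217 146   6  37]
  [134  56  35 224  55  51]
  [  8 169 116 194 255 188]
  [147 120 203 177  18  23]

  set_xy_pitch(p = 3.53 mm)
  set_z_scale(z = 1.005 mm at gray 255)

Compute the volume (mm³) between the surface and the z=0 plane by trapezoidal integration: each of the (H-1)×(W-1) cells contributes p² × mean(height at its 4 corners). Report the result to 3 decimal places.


93.433

height_mm = gray/255 × 1.005; cell vol = 3.53² × mean(4 corners)
unit = 3.53² × 1.005 / (4×255) = 0.0122777 mm³ per gray-sum
row 0: Σ corner-gray over 5 cells = 2151  → 26.4092
row 1: Σ corner-gray over 5 cells = 2589  → 31.7868
row 2: Σ corner-gray over 5 cells = 2870  → 35.2369
Σ rows: total corner-gray = 7610  → 93.4329 mm³


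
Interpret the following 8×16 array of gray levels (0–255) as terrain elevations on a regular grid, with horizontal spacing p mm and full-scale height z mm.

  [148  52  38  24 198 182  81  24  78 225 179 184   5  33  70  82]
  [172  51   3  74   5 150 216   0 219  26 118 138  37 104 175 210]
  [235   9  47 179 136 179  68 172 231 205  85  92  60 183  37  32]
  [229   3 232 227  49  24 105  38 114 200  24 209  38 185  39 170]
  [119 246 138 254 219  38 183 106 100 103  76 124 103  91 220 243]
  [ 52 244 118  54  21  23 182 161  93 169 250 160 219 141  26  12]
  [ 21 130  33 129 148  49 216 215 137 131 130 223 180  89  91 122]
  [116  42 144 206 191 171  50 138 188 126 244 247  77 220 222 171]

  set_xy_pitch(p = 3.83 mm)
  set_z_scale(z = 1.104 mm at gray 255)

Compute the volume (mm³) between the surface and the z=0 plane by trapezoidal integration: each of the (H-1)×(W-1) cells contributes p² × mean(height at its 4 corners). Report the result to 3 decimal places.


height_mm = gray/255 × 1.104; cell vol = 3.83² × mean(4 corners)
unit = 3.83² × 1.104 / (4×255) = 0.0158769 mm³ per gray-sum
row 0: Σ corner-gray over 15 cells = 5990  → 95.1028
row 1: Σ corner-gray over 15 cells = 6647  → 105.5339
row 2: Σ corner-gray over 15 cells = 7006  → 111.2338
row 3: Σ corner-gray over 15 cells = 7737  → 122.8398
row 4: Σ corner-gray over 15 cells = 8150  → 129.3970
row 5: Σ corner-gray over 15 cells = 7731  → 122.7445
row 6: Σ corner-gray over 15 cells = 8764  → 139.1454
Σ rows: total corner-gray = 52025  → 825.9971 mm³

825.997


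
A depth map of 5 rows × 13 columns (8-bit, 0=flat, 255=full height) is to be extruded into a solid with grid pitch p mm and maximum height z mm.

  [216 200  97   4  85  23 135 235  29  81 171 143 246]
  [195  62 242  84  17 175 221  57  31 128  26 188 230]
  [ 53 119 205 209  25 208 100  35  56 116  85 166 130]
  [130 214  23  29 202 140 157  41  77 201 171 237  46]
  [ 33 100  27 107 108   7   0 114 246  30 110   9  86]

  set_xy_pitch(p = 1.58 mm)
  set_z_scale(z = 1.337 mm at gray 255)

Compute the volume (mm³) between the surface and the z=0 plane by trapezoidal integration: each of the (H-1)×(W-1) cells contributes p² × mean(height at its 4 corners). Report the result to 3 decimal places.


73.491

height_mm = gray/255 × 1.337; cell vol = 1.58² × mean(4 corners)
unit = 1.58² × 1.337 / (4×255) = 0.00327224 mm³ per gray-sum
row 0: Σ corner-gray over 12 cells = 5755  → 18.8318
row 1: Σ corner-gray over 12 cells = 5718  → 18.7107
row 2: Σ corner-gray over 12 cells = 5991  → 19.6040
row 3: Σ corner-gray over 12 cells = 4995  → 16.3448
Σ rows: total corner-gray = 22459  → 73.4913 mm³


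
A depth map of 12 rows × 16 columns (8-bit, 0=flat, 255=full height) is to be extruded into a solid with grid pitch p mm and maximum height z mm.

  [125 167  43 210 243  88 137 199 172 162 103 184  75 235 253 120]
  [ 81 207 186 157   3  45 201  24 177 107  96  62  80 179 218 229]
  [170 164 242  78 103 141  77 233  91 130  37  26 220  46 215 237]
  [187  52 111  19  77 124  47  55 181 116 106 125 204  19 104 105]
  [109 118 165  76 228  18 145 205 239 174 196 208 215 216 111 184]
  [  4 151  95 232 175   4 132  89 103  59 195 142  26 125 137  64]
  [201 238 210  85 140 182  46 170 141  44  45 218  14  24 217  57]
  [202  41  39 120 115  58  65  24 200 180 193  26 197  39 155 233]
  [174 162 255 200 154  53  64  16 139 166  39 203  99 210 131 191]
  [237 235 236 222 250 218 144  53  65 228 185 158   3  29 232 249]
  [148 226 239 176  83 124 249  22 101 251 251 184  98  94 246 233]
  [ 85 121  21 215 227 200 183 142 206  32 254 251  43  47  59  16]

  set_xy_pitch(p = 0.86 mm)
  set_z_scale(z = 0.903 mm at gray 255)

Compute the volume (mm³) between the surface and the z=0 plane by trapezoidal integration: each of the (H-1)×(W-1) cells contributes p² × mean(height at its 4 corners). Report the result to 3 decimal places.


height_mm = gray/255 × 0.903; cell vol = 0.86² × mean(4 corners)
unit = 0.86² × 0.903 / (4×255) = 0.000654764 mm³ per gray-sum
row 0: Σ corner-gray over 15 cells = 8581  → 5.6185
row 1: Σ corner-gray over 15 cells = 7807  → 5.1117
row 2: Σ corner-gray over 15 cells = 6985  → 4.5735
row 3: Σ corner-gray over 15 cells = 7893  → 5.1680
row 4: Σ corner-gray over 15 cells = 8319  → 5.4470
row 5: Σ corner-gray over 15 cells = 7204  → 4.7169
row 6: Σ corner-gray over 15 cells = 7145  → 4.6783
row 7: Σ corner-gray over 15 cells = 7486  → 4.9016
row 8: Σ corner-gray over 15 cells = 9149  → 5.9904
row 9: Σ corner-gray over 15 cells = 10071  → 6.5941
row 10: Σ corner-gray over 15 cells = 9172  → 6.0055
Σ rows: total corner-gray = 89812  → 58.8056 mm³

58.806


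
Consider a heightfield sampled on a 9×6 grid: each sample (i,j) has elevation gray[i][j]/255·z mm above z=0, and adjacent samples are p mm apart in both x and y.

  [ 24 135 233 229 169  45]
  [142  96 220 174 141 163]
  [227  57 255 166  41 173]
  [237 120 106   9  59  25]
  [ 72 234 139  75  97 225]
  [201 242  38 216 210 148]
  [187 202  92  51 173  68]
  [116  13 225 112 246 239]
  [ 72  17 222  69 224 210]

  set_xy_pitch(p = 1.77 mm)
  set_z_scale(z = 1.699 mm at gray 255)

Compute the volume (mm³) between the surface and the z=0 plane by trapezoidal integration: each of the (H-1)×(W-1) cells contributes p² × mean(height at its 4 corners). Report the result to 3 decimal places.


118.088

height_mm = gray/255 × 1.699; cell vol = 1.77² × mean(4 corners)
unit = 1.77² × 1.699 / (4×255) = 0.00521843 mm³ per gray-sum
row 0: Σ corner-gray over 5 cells = 3168  → 16.5320
row 1: Σ corner-gray over 5 cells = 3005  → 15.6814
row 2: Σ corner-gray over 5 cells = 2288  → 11.9398
row 3: Σ corner-gray over 5 cells = 2237  → 11.6736
row 4: Σ corner-gray over 5 cells = 3148  → 16.4276
row 5: Σ corner-gray over 5 cells = 3052  → 15.9266
row 6: Σ corner-gray over 5 cells = 2838  → 14.8099
row 7: Σ corner-gray over 5 cells = 2893  → 15.0969
Σ rows: total corner-gray = 22629  → 118.0878 mm³


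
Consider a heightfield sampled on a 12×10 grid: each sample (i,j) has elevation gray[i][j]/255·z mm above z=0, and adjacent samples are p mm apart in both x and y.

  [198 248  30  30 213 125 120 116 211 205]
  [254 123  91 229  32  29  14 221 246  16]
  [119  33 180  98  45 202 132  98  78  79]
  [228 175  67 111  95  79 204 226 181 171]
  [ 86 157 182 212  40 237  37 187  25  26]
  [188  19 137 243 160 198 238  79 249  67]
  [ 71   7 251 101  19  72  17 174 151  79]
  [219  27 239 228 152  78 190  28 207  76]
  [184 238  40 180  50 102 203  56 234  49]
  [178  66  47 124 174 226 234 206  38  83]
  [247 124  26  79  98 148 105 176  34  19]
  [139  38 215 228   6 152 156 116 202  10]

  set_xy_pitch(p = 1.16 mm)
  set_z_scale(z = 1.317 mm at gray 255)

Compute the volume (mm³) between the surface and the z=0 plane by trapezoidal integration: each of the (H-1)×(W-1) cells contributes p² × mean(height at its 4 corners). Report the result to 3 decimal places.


height_mm = gray/255 × 1.317; cell vol = 1.16² × mean(4 corners)
unit = 1.16² × 1.317 / (4×255) = 0.00173741 mm³ per gray-sum
row 0: Σ corner-gray over 9 cells = 4829  → 8.3899
row 1: Σ corner-gray over 9 cells = 4170  → 7.2450
row 2: Σ corner-gray over 9 cells = 4605  → 8.0008
row 3: Σ corner-gray over 9 cells = 4941  → 8.5845
row 4: Σ corner-gray over 9 cells = 5167  → 8.9772
row 5: Σ corner-gray over 9 cells = 4635  → 8.0529
row 6: Σ corner-gray over 9 cells = 4327  → 7.5178
row 7: Σ corner-gray over 9 cells = 5032  → 8.7426
row 8: Σ corner-gray over 9 cells = 4930  → 8.5654
row 9: Σ corner-gray over 9 cells = 4337  → 7.5351
row 10: Σ corner-gray over 9 cells = 4221  → 7.3336
Σ rows: total corner-gray = 51194  → 88.9448 mm³

88.945


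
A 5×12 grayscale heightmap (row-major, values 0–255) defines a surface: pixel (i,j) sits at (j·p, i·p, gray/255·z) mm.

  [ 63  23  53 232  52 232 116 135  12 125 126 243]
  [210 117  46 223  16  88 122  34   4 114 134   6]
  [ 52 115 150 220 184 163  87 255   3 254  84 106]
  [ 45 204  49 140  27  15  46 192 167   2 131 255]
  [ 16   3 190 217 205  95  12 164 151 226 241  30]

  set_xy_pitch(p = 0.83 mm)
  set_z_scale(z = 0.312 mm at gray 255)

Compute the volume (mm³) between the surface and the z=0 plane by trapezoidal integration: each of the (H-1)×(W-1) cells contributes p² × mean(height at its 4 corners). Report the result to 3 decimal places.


height_mm = gray/255 × 0.312; cell vol = 0.83² × mean(4 corners)
unit = 0.83² × 0.312 / (4×255) = 0.000210722 mm³ per gray-sum
row 0: Σ corner-gray over 11 cells = 4530  → 0.9546
row 1: Σ corner-gray over 11 cells = 5200  → 1.0958
row 2: Σ corner-gray over 11 cells = 5434  → 1.1451
row 3: Σ corner-gray over 11 cells = 5300  → 1.1168
Σ rows: total corner-gray = 20464  → 4.3122 mm³

4.312
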